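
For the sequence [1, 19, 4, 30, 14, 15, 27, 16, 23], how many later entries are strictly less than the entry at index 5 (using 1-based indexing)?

0

The element at index 5 is 14.
Elements after it: 15, 27, 16, 23
None of them are smaller than 14.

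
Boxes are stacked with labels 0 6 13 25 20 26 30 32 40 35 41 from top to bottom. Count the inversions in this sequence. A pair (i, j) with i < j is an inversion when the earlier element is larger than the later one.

2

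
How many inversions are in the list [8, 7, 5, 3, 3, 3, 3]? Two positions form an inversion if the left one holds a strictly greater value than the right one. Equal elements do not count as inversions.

15

Count, for each position, how many later elements it exceeds:
8: 6
7: 5
5: 4
3: 0
3: 0
3: 0
3: 0
Sum: 6 + 5 + 4 + 0 + 0 + 0 + 0 = 15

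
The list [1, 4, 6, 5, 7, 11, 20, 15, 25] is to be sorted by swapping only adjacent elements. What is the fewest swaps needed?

The minimum number of adjacent swaps to sort an array equals its inversion count, since every such swap removes exactly one inversion.
Count inversions — for each element, later elements that are smaller:
1: none → 0
4: none → 0
6: 5 → 1
5: none → 0
7: none → 0
11: none → 0
20: 15 → 1
15: none → 0
25: none → 0
Total inversions: 0 + 0 + 1 + 0 + 0 + 0 + 1 + 0 + 0 = 2

Adjacent swaps: 2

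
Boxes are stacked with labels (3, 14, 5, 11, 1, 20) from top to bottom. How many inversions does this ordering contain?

Out-of-order index pairs (1-indexed):
(1,5): 3 > 1
(2,3): 14 > 5
(2,4): 14 > 11
(2,5): 14 > 1
(3,5): 5 > 1
(4,5): 11 > 1
That's 6 pairs.

6 out-of-order pairs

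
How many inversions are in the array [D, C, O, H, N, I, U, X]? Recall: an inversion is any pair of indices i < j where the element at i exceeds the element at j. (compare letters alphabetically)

5

Sweep left to right; for each value list the smaller values that follow it:
D: 1
C: 0
O: 3
H: 0
N: 1
I: 0
U: 0
X: 0
Sum: 1 + 0 + 3 + 0 + 1 + 0 + 0 + 0 = 5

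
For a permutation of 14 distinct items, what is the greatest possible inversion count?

A reversed (strictly descending) arrangement makes every pair an inversion, giving C(14, 2) inversions.
C(14, 2) = 14·13/2 = 91

91 inversions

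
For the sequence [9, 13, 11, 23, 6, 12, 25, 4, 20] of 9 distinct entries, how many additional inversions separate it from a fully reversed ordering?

Maximum inversions for 9 distinct elements is C(9, 2) = 9·8/2 = 36.
Current inversions — for each element, count later smaller elements:
9: 2
13: 4
11: 2
23: 4
6: 1
12: 1
25: 2
4: 0
20: 0
Current total: 2 + 4 + 2 + 4 + 1 + 1 + 2 + 0 + 0 = 16
Shortfall: 36 − 16 = 20

20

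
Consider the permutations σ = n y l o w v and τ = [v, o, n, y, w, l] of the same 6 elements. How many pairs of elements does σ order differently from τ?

Discordant pairs: 9

Assign each item its position (1..6) in the first ordering, then rewrite the second ordering as that position sequence:
positions: n→1, y→2, l→3, o→4, w→5, v→6
second ordering as positions: [6, 4, 1, 2, 5, 3]
Discordant pairs = inversions in this position sequence.
6: 4, 1, 2, 5, 3 → 5
4: 1, 2, 3 → 3
1: 0
2: 0
5: 3 → 1
3: 0
Total: 5 + 3 + 0 + 0 + 1 + 0 = 9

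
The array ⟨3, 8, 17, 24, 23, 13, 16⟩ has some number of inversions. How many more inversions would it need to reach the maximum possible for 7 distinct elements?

14 inversions short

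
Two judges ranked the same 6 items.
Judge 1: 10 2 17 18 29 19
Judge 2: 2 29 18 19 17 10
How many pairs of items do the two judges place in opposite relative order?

There are 9 discordant pairs.

Assign each item its position (1..6) in the first ordering, then rewrite the second ordering as that position sequence:
positions: 10→1, 2→2, 17→3, 18→4, 29→5, 19→6
second ordering as positions: [2, 5, 4, 6, 3, 1]
Discordant pairs = inversions in this position sequence.
2: 1 → 1
5: 4, 3, 1 → 3
4: 3, 1 → 2
6: 3, 1 → 2
3: 1 → 1
1: 0
Total: 1 + 3 + 2 + 2 + 1 + 0 = 9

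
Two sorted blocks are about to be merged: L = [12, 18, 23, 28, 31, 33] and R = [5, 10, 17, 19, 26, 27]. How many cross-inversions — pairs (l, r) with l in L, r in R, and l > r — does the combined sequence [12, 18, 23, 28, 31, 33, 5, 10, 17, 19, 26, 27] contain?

27

For each element r of the right run, count left-run elements greater than r:
r = 5: 12, 18, 23, 28, 31, 33 → 6
r = 10: 12, 18, 23, 28, 31, 33 → 6
r = 17: 18, 23, 28, 31, 33 → 5
r = 19: 23, 28, 31, 33 → 4
r = 26: 28, 31, 33 → 3
r = 27: 28, 31, 33 → 3
Cross-inversions: 6 + 6 + 5 + 4 + 3 + 3 = 27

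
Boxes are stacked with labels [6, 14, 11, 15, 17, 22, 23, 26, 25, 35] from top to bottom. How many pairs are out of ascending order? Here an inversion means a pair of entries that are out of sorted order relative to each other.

2 inversions

For each element, count later entries that are smaller:
6: 0
14: 1
11: 0
15: 0
17: 0
22: 0
23: 0
26: 1
25: 0
35: 0
Sum: 0 + 1 + 0 + 0 + 0 + 0 + 0 + 1 + 0 + 0 = 2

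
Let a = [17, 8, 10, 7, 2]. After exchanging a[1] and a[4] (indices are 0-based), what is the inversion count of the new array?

6

Positions 1 and 4 hold 8 and 2; after swapping, the array is [17, 2, 10, 7, 8].
Sweep left to right; for each value list the smaller values that follow it:
17: 4
2: 0
10: 2
7: 0
8: 0
Sum: 4 + 0 + 2 + 0 + 0 = 6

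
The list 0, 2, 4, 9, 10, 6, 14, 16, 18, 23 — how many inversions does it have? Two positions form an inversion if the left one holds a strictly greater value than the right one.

For each element, count later entries that are smaller:
0: 0
2: 0
4: 0
9: 1
10: 1
6: 0
14: 0
16: 0
18: 0
23: 0
Sum: 0 + 0 + 0 + 1 + 1 + 0 + 0 + 0 + 0 + 0 = 2

2 inversions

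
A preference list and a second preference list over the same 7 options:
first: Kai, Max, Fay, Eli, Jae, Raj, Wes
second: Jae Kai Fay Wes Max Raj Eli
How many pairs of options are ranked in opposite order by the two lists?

Assign each item its position (1..7) in the first ordering, then rewrite the second ordering as that position sequence:
positions: Kai→1, Max→2, Fay→3, Eli→4, Jae→5, Raj→6, Wes→7
second ordering as positions: [5, 1, 3, 7, 2, 6, 4]
Discordant pairs = inversions in this position sequence.
5: 1, 3, 2, 4 → 4
1: 0
3: 2 → 1
7: 2, 6, 4 → 3
2: 0
6: 4 → 1
4: 0
Total: 4 + 0 + 1 + 3 + 0 + 1 + 0 = 9

9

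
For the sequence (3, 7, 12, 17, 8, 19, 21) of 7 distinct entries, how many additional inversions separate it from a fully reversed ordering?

19

Maximum inversions for 7 distinct elements is C(7, 2) = 7·6/2 = 21.
Current inversions — for each element, count later smaller elements:
3: 0
7: 0
12: 1
17: 1
8: 0
19: 0
21: 0
Current total: 0 + 0 + 1 + 1 + 0 + 0 + 0 = 2
Shortfall: 21 − 2 = 19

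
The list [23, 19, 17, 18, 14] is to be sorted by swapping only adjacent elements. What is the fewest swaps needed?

Swaps: 9

The minimum number of adjacent swaps to sort an array equals its inversion count, since every such swap removes exactly one inversion.
Count inversions — for each element, later elements that are smaller:
23: 19, 17, 18, 14 → 4
19: 17, 18, 14 → 3
17: 14 → 1
18: 14 → 1
14: none → 0
Total inversions: 4 + 3 + 1 + 1 + 0 = 9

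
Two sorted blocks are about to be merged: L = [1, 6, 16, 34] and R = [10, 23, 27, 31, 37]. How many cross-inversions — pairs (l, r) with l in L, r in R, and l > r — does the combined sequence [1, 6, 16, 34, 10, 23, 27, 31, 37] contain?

Take each right-half value and tally the left-half values above it:
r = 10: 16, 34 → 2
r = 23: 34 → 1
r = 27: 34 → 1
r = 31: 34 → 1
r = 37: none → 0
Cross-inversions: 2 + 1 + 1 + 1 + 0 = 5

5 split inversions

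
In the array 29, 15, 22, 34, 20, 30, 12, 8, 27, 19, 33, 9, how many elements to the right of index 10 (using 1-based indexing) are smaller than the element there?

1

The element at index 10 is 19.
Elements after it: 33, 9
Those smaller than 19: 9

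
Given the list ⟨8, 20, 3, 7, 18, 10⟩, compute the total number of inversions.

Count, for each position, how many later elements it exceeds:
8 → 3, 7 → 2
20 → 3, 7, 18, 10 → 4
3 → none → 0
7 → none → 0
18 → 10 → 1
10 → none → 0
Sum: 2 + 4 + 0 + 0 + 1 + 0 = 7

7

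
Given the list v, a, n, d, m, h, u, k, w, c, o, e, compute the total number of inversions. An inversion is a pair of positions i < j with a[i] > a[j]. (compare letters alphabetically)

Sweep left to right; for each value list the smaller values that follow it:
v → a, n, d, m, h, u, k, c, o, e → 10
a → none → 0
n → d, m, h, k, c, e → 6
d → c → 1
m → h, k, c, e → 4
h → c, e → 2
u → k, c, o, e → 4
k → c, e → 2
w → c, o, e → 3
c → none → 0
o → e → 1
e → none → 0
Sum: 10 + 0 + 6 + 1 + 4 + 2 + 4 + 2 + 3 + 0 + 1 + 0 = 33

33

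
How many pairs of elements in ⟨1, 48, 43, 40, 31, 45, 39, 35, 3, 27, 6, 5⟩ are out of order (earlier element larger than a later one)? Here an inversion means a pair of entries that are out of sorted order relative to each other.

Count, for each position, how many later elements it exceeds:
1 → none → 0
48 → 43, 40, 31, 45, 39, 35, 3, 27, 6, 5 → 10
43 → 40, 31, 39, 35, 3, 27, 6, 5 → 8
40 → 31, 39, 35, 3, 27, 6, 5 → 7
31 → 3, 27, 6, 5 → 4
45 → 39, 35, 3, 27, 6, 5 → 6
39 → 35, 3, 27, 6, 5 → 5
35 → 3, 27, 6, 5 → 4
3 → none → 0
27 → 6, 5 → 2
6 → 5 → 1
5 → none → 0
Sum: 0 + 10 + 8 + 7 + 4 + 6 + 5 + 4 + 0 + 2 + 1 + 0 = 47

47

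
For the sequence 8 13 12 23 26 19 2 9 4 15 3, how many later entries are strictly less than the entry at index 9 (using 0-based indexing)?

1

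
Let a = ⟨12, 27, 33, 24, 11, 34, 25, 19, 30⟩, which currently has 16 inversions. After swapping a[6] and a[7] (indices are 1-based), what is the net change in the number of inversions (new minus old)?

Positions 6 and 7 hold 34 and 25; after swapping, the array is [12, 27, 33, 24, 11, 25, 34, 19, 30].
Count, for each position, how many later elements it exceeds:
12: 1
27: 4
33: 5
24: 2
11: 0
25: 1
34: 2
19: 0
30: 0
Sum: 1 + 4 + 5 + 2 + 0 + 1 + 2 + 0 + 0 = 15
Change: 15 − 16 = -1

-1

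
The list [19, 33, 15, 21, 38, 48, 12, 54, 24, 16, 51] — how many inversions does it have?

Inversions: 21

Element-by-element contributions:
19 → 15, 12, 16 → 3
33 → 15, 21, 12, 24, 16 → 5
15 → 12 → 1
21 → 12, 16 → 2
38 → 12, 24, 16 → 3
48 → 12, 24, 16 → 3
12 → none → 0
54 → 24, 16, 51 → 3
24 → 16 → 1
16 → none → 0
51 → none → 0
Sum: 3 + 5 + 1 + 2 + 3 + 3 + 0 + 3 + 1 + 0 + 0 = 21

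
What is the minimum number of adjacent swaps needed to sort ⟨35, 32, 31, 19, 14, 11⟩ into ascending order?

The minimum number of adjacent swaps to sort an array equals its inversion count, since every such swap removes exactly one inversion.
Count inversions — for each element, later elements that are smaller:
35: 32, 31, 19, 14, 11 → 5
32: 31, 19, 14, 11 → 4
31: 19, 14, 11 → 3
19: 14, 11 → 2
14: 11 → 1
11: none → 0
Total inversions: 5 + 4 + 3 + 2 + 1 + 0 = 15

There are 15 swaps.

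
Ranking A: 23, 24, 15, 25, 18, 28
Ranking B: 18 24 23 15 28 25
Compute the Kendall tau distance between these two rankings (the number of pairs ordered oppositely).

6 discordant pairs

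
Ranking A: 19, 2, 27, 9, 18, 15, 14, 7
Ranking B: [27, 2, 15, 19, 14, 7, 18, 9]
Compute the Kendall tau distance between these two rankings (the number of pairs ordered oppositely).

11

Assign each item its position (1..8) in the first ordering, then rewrite the second ordering as that position sequence:
positions: 19→1, 2→2, 27→3, 9→4, 18→5, 15→6, 14→7, 7→8
second ordering as positions: [3, 2, 6, 1, 7, 8, 5, 4]
Discordant pairs = inversions in this position sequence.
3: 2, 1 → 2
2: 1 → 1
6: 1, 5, 4 → 3
1: 0
7: 5, 4 → 2
8: 5, 4 → 2
5: 4 → 1
4: 0
Total: 2 + 1 + 3 + 0 + 2 + 2 + 1 + 0 = 11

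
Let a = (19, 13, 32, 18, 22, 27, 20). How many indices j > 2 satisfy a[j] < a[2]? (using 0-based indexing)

The element at index 2 is 32.
Elements after it: 18, 22, 27, 20
Those smaller than 32: 18, 22, 27, 20

4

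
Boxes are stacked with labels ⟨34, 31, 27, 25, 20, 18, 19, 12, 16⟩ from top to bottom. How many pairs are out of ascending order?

Count, for each position, how many later elements it exceeds:
34 → 31, 27, 25, 20, 18, 19, 12, 16 → 8
31 → 27, 25, 20, 18, 19, 12, 16 → 7
27 → 25, 20, 18, 19, 12, 16 → 6
25 → 20, 18, 19, 12, 16 → 5
20 → 18, 19, 12, 16 → 4
18 → 12, 16 → 2
19 → 12, 16 → 2
12 → none → 0
16 → none → 0
Sum: 8 + 7 + 6 + 5 + 4 + 2 + 2 + 0 + 0 = 34

34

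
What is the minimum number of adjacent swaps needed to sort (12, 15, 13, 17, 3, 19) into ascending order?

5 adjacent swaps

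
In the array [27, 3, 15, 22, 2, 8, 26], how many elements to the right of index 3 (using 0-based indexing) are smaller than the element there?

2 such elements

The element at index 3 is 22.
Elements after it: 2, 8, 26
Those smaller than 22: 2, 8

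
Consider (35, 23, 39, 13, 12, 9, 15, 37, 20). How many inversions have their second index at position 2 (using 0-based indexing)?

0

The element at index 2 is 39.
Elements before it: 35, 23
None of them are larger than 39.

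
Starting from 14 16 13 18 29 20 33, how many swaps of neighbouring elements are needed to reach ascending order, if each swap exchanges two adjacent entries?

Minimum adjacent swaps = number of inversions (each swap of adjacent out-of-order elements removes one inversion and no swap can remove more).
Count inversions — for each element, later elements that are smaller:
14: 13 → 1
16: 13 → 1
13: none → 0
18: none → 0
29: 20 → 1
20: none → 0
33: none → 0
Total inversions: 1 + 1 + 0 + 0 + 1 + 0 + 0 = 3

3 swaps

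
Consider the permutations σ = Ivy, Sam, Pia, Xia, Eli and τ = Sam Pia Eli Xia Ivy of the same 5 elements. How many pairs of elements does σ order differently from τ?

5 discordant pairs

Assign each item its position (1..5) in the first ordering, then rewrite the second ordering as that position sequence:
positions: Ivy→1, Sam→2, Pia→3, Xia→4, Eli→5
second ordering as positions: [2, 3, 5, 4, 1]
Discordant pairs = inversions in this position sequence.
2: 1 → 1
3: 1 → 1
5: 4, 1 → 2
4: 1 → 1
1: 0
Total: 1 + 1 + 2 + 1 + 0 = 5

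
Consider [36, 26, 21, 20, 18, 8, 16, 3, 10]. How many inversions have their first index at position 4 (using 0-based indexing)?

4 such elements

The element at index 4 is 18.
Elements after it: 8, 16, 3, 10
Those smaller than 18: 8, 16, 3, 10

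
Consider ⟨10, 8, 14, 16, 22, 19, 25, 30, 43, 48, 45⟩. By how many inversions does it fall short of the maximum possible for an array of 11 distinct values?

Maximum inversions for 11 distinct elements is C(11, 2) = 11·10/2 = 55.
Current inversions — for each element, count later smaller elements:
10: 1
8: 0
14: 0
16: 0
22: 1
19: 0
25: 0
30: 0
43: 0
48: 1
45: 0
Current total: 1 + 0 + 0 + 0 + 1 + 0 + 0 + 0 + 0 + 1 + 0 = 3
Shortfall: 55 − 3 = 52

52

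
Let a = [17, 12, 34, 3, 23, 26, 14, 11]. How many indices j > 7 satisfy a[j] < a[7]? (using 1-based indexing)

1

The element at index 7 is 14.
Elements after it: 11
Those smaller than 14: 11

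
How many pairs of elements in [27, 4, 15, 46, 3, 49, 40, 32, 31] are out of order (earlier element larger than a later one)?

Element-by-element contributions:
27 → 4, 15, 3 → 3
4 → 3 → 1
15 → 3 → 1
46 → 3, 40, 32, 31 → 4
3 → none → 0
49 → 40, 32, 31 → 3
40 → 32, 31 → 2
32 → 31 → 1
31 → none → 0
Sum: 3 + 1 + 1 + 4 + 0 + 3 + 2 + 1 + 0 = 15

15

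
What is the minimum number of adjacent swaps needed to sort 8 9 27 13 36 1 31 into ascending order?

Minimum adjacent swaps = number of inversions (each swap of adjacent out-of-order elements removes one inversion and no swap can remove more).
Count inversions — for each element, later elements that are smaller:
8: 1 → 1
9: 1 → 1
27: 13, 1 → 2
13: 1 → 1
36: 1, 31 → 2
1: none → 0
31: none → 0
Total inversions: 1 + 1 + 2 + 1 + 2 + 0 + 0 = 7

7 swaps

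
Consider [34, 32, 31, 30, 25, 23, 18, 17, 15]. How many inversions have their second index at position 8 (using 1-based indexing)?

7

The element at index 8 is 17.
Elements before it: 34, 32, 31, 30, 25, 23, 18
Those larger than 17: 34, 32, 31, 30, 25, 23, 18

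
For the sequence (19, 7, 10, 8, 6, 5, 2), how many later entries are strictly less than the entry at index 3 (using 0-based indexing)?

The element at index 3 is 8.
Elements after it: 6, 5, 2
Those smaller than 8: 6, 5, 2

3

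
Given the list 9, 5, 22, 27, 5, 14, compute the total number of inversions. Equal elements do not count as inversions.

6 inversions

Listing every pair i<j with a[i]>a[j] (using 1-based positions):
(1,2): 9 > 5
(1,5): 9 > 5
(3,5): 22 > 5
(3,6): 22 > 14
(4,5): 27 > 5
(4,6): 27 > 14
That's 6 pairs.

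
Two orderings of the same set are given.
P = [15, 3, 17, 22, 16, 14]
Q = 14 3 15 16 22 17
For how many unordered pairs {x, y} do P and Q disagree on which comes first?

9 disagreeing pairs

Assign each item its position (1..6) in the first ordering, then rewrite the second ordering as that position sequence:
positions: 15→1, 3→2, 17→3, 22→4, 16→5, 14→6
second ordering as positions: [6, 2, 1, 5, 4, 3]
Discordant pairs = inversions in this position sequence.
6: 2, 1, 5, 4, 3 → 5
2: 1 → 1
1: 0
5: 4, 3 → 2
4: 3 → 1
3: 0
Total: 5 + 1 + 0 + 2 + 1 + 0 = 9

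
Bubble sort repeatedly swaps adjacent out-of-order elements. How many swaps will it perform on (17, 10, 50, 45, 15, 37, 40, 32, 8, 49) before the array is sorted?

Minimum adjacent swaps = number of inversions (each swap of adjacent out-of-order elements removes one inversion and no swap can remove more).
Count inversions — for each element, later elements that are smaller:
17: 10, 15, 8 → 3
10: 8 → 1
50: 45, 15, 37, 40, 32, 8, 49 → 7
45: 15, 37, 40, 32, 8 → 5
15: 8 → 1
37: 32, 8 → 2
40: 32, 8 → 2
32: 8 → 1
8: none → 0
49: none → 0
Total inversions: 3 + 1 + 7 + 5 + 1 + 2 + 2 + 1 + 0 + 0 = 22

Swaps: 22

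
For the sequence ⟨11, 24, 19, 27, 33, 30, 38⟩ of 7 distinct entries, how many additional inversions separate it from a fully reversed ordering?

19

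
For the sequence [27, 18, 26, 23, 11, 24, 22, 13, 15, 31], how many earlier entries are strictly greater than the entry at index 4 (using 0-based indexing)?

4

The element at index 4 is 11.
Elements before it: 27, 18, 26, 23
Those larger than 11: 27, 18, 26, 23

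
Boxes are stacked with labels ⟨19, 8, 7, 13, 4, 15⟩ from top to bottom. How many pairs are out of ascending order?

Out-of-order index pairs (0-indexed):
(0,1): 19 > 8
(0,2): 19 > 7
(0,3): 19 > 13
(0,4): 19 > 4
(0,5): 19 > 15
(1,2): 8 > 7
(1,4): 8 > 4
(2,4): 7 > 4
(3,4): 13 > 4
That's 9 pairs.

9 out-of-order pairs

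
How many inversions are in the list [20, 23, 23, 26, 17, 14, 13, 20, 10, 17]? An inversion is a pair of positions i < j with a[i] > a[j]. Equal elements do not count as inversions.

For each element, count later entries that are smaller:
20: 5
23: 6
23: 6
26: 6
17: 3
14: 2
13: 1
20: 2
10: 0
17: 0
Sum: 5 + 6 + 6 + 6 + 3 + 2 + 1 + 2 + 0 + 0 = 31

31 inversions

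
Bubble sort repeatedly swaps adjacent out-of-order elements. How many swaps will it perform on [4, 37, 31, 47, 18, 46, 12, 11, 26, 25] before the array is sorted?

Minimum adjacent swaps = number of inversions (each swap of adjacent out-of-order elements removes one inversion and no swap can remove more).
Count inversions — for each element, later elements that are smaller:
4: none → 0
37: 31, 18, 12, 11, 26, 25 → 6
31: 18, 12, 11, 26, 25 → 5
47: 18, 46, 12, 11, 26, 25 → 6
18: 12, 11 → 2
46: 12, 11, 26, 25 → 4
12: 11 → 1
11: none → 0
26: 25 → 1
25: none → 0
Total inversions: 0 + 6 + 5 + 6 + 2 + 4 + 1 + 0 + 1 + 0 = 25

25 swaps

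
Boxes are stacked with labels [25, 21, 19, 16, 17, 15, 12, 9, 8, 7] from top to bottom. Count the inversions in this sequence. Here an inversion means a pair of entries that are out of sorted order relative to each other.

Sweep left to right; for each value list the smaller values that follow it:
25: 9
21: 8
19: 7
16: 5
17: 5
15: 4
12: 3
9: 2
8: 1
7: 0
Sum: 9 + 8 + 7 + 5 + 5 + 4 + 3 + 2 + 1 + 0 = 44

44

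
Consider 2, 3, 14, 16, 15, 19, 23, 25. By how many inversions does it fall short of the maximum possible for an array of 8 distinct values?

27 inversions short

Maximum inversions for 8 distinct elements is C(8, 2) = 8·7/2 = 28.
Current inversions — for each element, count later smaller elements:
2: 0
3: 0
14: 0
16: 1
15: 0
19: 0
23: 0
25: 0
Current total: 0 + 0 + 0 + 1 + 0 + 0 + 0 + 0 = 1
Shortfall: 28 − 1 = 27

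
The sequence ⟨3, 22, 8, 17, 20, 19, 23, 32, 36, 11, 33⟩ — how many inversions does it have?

13 inversions

For each element, count later entries that are smaller:
3 → none → 0
22 → 8, 17, 20, 19, 11 → 5
8 → none → 0
17 → 11 → 1
20 → 19, 11 → 2
19 → 11 → 1
23 → 11 → 1
32 → 11 → 1
36 → 11, 33 → 2
11 → none → 0
33 → none → 0
Sum: 0 + 5 + 0 + 1 + 2 + 1 + 1 + 1 + 2 + 0 + 0 = 13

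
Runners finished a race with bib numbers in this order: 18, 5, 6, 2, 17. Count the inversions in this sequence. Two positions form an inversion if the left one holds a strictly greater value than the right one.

There are 6 inversions.

Listing every pair i<j with a[i]>a[j] (using 0-based positions):
(0,1): 18 > 5
(0,2): 18 > 6
(0,3): 18 > 2
(0,4): 18 > 17
(1,3): 5 > 2
(2,3): 6 > 2
That's 6 pairs.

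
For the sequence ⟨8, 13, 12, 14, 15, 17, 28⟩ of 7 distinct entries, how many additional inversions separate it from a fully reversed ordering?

20

Maximum inversions for 7 distinct elements is C(7, 2) = 7·6/2 = 21.
Current inversions — for each element, count later smaller elements:
8: 0
13: 1
12: 0
14: 0
15: 0
17: 0
28: 0
Current total: 0 + 1 + 0 + 0 + 0 + 0 + 0 = 1
Shortfall: 21 − 1 = 20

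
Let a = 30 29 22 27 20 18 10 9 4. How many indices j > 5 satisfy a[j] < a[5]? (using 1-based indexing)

The element at index 5 is 20.
Elements after it: 18, 10, 9, 4
Those smaller than 20: 18, 10, 9, 4

4 such elements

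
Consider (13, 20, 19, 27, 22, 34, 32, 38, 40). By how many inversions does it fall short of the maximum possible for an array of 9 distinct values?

Maximum inversions for 9 distinct elements is C(9, 2) = 9·8/2 = 36.
Current inversions — for each element, count later smaller elements:
13: 0
20: 1
19: 0
27: 1
22: 0
34: 1
32: 0
38: 0
40: 0
Current total: 0 + 1 + 0 + 1 + 0 + 1 + 0 + 0 + 0 = 3
Shortfall: 36 − 3 = 33

33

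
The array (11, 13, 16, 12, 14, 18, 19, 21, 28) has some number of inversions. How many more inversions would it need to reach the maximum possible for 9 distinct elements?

33 inversions short

Maximum inversions for 9 distinct elements is C(9, 2) = 9·8/2 = 36.
Current inversions — for each element, count later smaller elements:
11: 0
13: 1
16: 2
12: 0
14: 0
18: 0
19: 0
21: 0
28: 0
Current total: 0 + 1 + 2 + 0 + 0 + 0 + 0 + 0 + 0 = 3
Shortfall: 36 − 3 = 33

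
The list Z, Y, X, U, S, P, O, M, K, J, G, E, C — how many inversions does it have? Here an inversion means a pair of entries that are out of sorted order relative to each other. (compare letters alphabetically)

78 inversions

Sweep left to right; for each value list the smaller values that follow it:
Z → Y, X, U, S, P, O, M, K, J, G, E, C → 12
Y → X, U, S, P, O, M, K, J, G, E, C → 11
X → U, S, P, O, M, K, J, G, E, C → 10
U → S, P, O, M, K, J, G, E, C → 9
S → P, O, M, K, J, G, E, C → 8
P → O, M, K, J, G, E, C → 7
O → M, K, J, G, E, C → 6
M → K, J, G, E, C → 5
K → J, G, E, C → 4
J → G, E, C → 3
G → E, C → 2
E → C → 1
C → none → 0
Sum: 12 + 11 + 10 + 9 + 8 + 7 + 6 + 5 + 4 + 3 + 2 + 1 + 0 = 78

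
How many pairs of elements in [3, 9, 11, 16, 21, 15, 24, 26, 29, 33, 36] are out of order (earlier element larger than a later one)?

2

Sweep left to right; for each value list the smaller values that follow it:
3 → none → 0
9 → none → 0
11 → none → 0
16 → 15 → 1
21 → 15 → 1
15 → none → 0
24 → none → 0
26 → none → 0
29 → none → 0
33 → none → 0
36 → none → 0
Sum: 0 + 0 + 0 + 1 + 1 + 0 + 0 + 0 + 0 + 0 + 0 = 2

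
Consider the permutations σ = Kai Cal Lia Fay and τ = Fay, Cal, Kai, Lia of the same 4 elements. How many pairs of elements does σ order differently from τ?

4

Assign each item its position (1..4) in the first ordering, then rewrite the second ordering as that position sequence:
positions: Kai→1, Cal→2, Lia→3, Fay→4
second ordering as positions: [4, 2, 1, 3]
Discordant pairs = inversions in this position sequence.
4: 2, 1, 3 → 3
2: 1 → 1
1: 0
3: 0
Total: 3 + 1 + 0 + 0 = 4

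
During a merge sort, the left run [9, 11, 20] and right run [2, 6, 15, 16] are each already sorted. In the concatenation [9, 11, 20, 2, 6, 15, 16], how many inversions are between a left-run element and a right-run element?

Count, for every r in R, how many entries of L exceed r:
r = 2: 9, 11, 20 → 3
r = 6: 9, 11, 20 → 3
r = 15: 20 → 1
r = 16: 20 → 1
Cross-inversions: 3 + 3 + 1 + 1 = 8

8 cross-inversions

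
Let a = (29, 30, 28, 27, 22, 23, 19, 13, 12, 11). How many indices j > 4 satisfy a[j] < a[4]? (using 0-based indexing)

The element at index 4 is 22.
Elements after it: 23, 19, 13, 12, 11
Those smaller than 22: 19, 13, 12, 11

4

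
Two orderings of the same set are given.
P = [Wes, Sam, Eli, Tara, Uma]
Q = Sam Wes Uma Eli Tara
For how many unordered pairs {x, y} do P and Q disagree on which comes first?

3

Assign each item its position (1..5) in the first ordering, then rewrite the second ordering as that position sequence:
positions: Wes→1, Sam→2, Eli→3, Tara→4, Uma→5
second ordering as positions: [2, 1, 5, 3, 4]
Discordant pairs = inversions in this position sequence.
2: 1 → 1
1: 0
5: 3, 4 → 2
3: 0
4: 0
Total: 1 + 0 + 2 + 0 + 0 = 3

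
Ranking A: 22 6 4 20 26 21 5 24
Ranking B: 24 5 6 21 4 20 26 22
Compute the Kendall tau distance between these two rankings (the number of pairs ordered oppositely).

Assign each item its position (1..8) in the first ordering, then rewrite the second ordering as that position sequence:
positions: 22→1, 6→2, 4→3, 20→4, 26→5, 21→6, 5→7, 24→8
second ordering as positions: [8, 7, 2, 6, 3, 4, 5, 1]
Discordant pairs = inversions in this position sequence.
8: 7, 2, 6, 3, 4, 5, 1 → 7
7: 2, 6, 3, 4, 5, 1 → 6
2: 1 → 1
6: 3, 4, 5, 1 → 4
3: 1 → 1
4: 1 → 1
5: 1 → 1
1: 0
Total: 7 + 6 + 1 + 4 + 1 + 1 + 1 + 0 = 21

21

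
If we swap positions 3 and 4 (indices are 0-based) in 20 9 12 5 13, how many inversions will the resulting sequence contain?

There are 7 inversions.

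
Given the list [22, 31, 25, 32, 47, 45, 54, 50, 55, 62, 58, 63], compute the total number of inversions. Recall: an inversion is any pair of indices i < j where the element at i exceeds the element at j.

There are 4 inversions.

Sweep left to right; for each value list the smaller values that follow it:
22: 0
31: 1
25: 0
32: 0
47: 1
45: 0
54: 1
50: 0
55: 0
62: 1
58: 0
63: 0
Sum: 0 + 1 + 0 + 0 + 1 + 0 + 1 + 0 + 0 + 1 + 0 + 0 = 4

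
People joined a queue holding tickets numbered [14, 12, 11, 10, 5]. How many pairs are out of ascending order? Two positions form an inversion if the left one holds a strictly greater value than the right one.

For each element, count later entries that are smaller:
14 → 12, 11, 10, 5 → 4
12 → 11, 10, 5 → 3
11 → 10, 5 → 2
10 → 5 → 1
5 → none → 0
Sum: 4 + 3 + 2 + 1 + 0 = 10

10 inversions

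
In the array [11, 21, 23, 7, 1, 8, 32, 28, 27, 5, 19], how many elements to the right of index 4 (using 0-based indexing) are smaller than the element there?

0 such elements

The element at index 4 is 1.
Elements after it: 8, 32, 28, 27, 5, 19
None of them are smaller than 1.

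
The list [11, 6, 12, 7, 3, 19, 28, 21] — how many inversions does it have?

8

For each element, count later entries that are smaller:
11: 3
6: 1
12: 2
7: 1
3: 0
19: 0
28: 1
21: 0
Sum: 3 + 1 + 2 + 1 + 0 + 0 + 1 + 0 = 8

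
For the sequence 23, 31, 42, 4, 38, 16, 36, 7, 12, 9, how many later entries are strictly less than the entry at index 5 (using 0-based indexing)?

3

The element at index 5 is 16.
Elements after it: 36, 7, 12, 9
Those smaller than 16: 7, 12, 9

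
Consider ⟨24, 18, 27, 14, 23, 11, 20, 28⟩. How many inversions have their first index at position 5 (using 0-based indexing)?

0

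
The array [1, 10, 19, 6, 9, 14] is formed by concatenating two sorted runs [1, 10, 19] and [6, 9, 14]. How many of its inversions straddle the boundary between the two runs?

Split inversions: 5

For each element r of the right run, count left-run elements greater than r:
r = 6: 10, 19 → 2
r = 9: 10, 19 → 2
r = 14: 19 → 1
Cross-inversions: 2 + 2 + 1 = 5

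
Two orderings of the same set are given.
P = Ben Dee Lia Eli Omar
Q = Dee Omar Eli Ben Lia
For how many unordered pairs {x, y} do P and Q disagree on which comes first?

Assign each item its position (1..5) in the first ordering, then rewrite the second ordering as that position sequence:
positions: Ben→1, Dee→2, Lia→3, Eli→4, Omar→5
second ordering as positions: [2, 5, 4, 1, 3]
Discordant pairs = inversions in this position sequence.
2: 1 → 1
5: 4, 1, 3 → 3
4: 1, 3 → 2
1: 0
3: 0
Total: 1 + 3 + 2 + 0 + 0 = 6

6 disagreeing pairs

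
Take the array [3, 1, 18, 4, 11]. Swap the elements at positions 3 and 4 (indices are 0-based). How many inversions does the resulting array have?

4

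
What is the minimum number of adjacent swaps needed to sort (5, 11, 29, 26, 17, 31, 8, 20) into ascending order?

The minimum number of adjacent swaps to sort an array equals its inversion count, since every such swap removes exactly one inversion.
Count inversions — for each element, later elements that are smaller:
5: none → 0
11: 8 → 1
29: 26, 17, 8, 20 → 4
26: 17, 8, 20 → 3
17: 8 → 1
31: 8, 20 → 2
8: none → 0
20: none → 0
Total inversions: 0 + 1 + 4 + 3 + 1 + 2 + 0 + 0 = 11

Adjacent swaps: 11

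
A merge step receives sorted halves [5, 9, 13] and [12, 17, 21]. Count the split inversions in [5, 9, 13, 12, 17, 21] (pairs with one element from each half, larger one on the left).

Take each right-half value and tally the left-half values above it:
r = 12: 13 → 1
r = 17: none → 0
r = 21: none → 0
Cross-inversions: 1 + 0 + 0 = 1

1 split inversion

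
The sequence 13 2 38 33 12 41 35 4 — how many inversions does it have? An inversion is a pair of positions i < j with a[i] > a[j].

13 out-of-order pairs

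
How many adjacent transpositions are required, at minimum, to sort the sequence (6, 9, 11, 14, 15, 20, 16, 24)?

There is 1 swap.

Minimum adjacent swaps = number of inversions (each swap of adjacent out-of-order elements removes one inversion and no swap can remove more).
Count inversions — for each element, later elements that are smaller:
6: none → 0
9: none → 0
11: none → 0
14: none → 0
15: none → 0
20: 16 → 1
16: none → 0
24: none → 0
Total inversions: 0 + 0 + 0 + 0 + 0 + 1 + 0 + 0 = 1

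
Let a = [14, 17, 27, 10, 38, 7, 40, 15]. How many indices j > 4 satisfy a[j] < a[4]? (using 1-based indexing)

1

The element at index 4 is 10.
Elements after it: 38, 7, 40, 15
Those smaller than 10: 7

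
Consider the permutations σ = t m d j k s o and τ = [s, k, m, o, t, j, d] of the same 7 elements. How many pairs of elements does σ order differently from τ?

14 discordant pairs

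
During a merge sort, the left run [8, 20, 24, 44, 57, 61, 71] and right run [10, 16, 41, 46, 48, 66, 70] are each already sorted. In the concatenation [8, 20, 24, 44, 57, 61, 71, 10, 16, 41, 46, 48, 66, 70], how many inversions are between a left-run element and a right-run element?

24

Take each right-half value and tally the left-half values above it:
r = 10: 20, 24, 44, 57, 61, 71 → 6
r = 16: 20, 24, 44, 57, 61, 71 → 6
r = 41: 44, 57, 61, 71 → 4
r = 46: 57, 61, 71 → 3
r = 48: 57, 61, 71 → 3
r = 66: 71 → 1
r = 70: 71 → 1
Cross-inversions: 6 + 6 + 4 + 3 + 3 + 1 + 1 = 24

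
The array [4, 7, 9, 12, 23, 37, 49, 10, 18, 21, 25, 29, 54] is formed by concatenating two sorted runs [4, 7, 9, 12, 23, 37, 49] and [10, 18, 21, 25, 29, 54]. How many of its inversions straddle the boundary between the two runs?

Count, for every r in R, how many entries of L exceed r:
r = 10: 12, 23, 37, 49 → 4
r = 18: 23, 37, 49 → 3
r = 21: 23, 37, 49 → 3
r = 25: 37, 49 → 2
r = 29: 37, 49 → 2
r = 54: none → 0
Cross-inversions: 4 + 3 + 3 + 2 + 2 + 0 = 14

14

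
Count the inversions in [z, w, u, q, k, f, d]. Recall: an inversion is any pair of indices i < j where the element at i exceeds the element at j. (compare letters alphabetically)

Element-by-element contributions:
z: 6
w: 5
u: 4
q: 3
k: 2
f: 1
d: 0
Sum: 6 + 5 + 4 + 3 + 2 + 1 + 0 = 21

21 inversions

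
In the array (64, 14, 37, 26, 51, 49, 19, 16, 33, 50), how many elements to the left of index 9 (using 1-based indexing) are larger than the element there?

4

The element at index 9 is 33.
Elements before it: 64, 14, 37, 26, 51, 49, 19, 16
Those larger than 33: 64, 37, 51, 49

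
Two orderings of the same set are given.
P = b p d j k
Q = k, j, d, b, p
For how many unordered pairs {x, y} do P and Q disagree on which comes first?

Assign each item its position (1..5) in the first ordering, then rewrite the second ordering as that position sequence:
positions: b→1, p→2, d→3, j→4, k→5
second ordering as positions: [5, 4, 3, 1, 2]
Discordant pairs = inversions in this position sequence.
5: 4, 3, 1, 2 → 4
4: 3, 1, 2 → 3
3: 1, 2 → 2
1: 0
2: 0
Total: 4 + 3 + 2 + 0 + 0 = 9

9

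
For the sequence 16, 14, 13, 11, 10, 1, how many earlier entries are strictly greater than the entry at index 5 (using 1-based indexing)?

4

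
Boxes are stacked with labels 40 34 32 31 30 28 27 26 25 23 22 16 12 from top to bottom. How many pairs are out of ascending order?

For each element, count later entries that are smaller:
40 → 34, 32, 31, 30, 28, 27, 26, 25, 23, 22, 16, 12 → 12
34 → 32, 31, 30, 28, 27, 26, 25, 23, 22, 16, 12 → 11
32 → 31, 30, 28, 27, 26, 25, 23, 22, 16, 12 → 10
31 → 30, 28, 27, 26, 25, 23, 22, 16, 12 → 9
30 → 28, 27, 26, 25, 23, 22, 16, 12 → 8
28 → 27, 26, 25, 23, 22, 16, 12 → 7
27 → 26, 25, 23, 22, 16, 12 → 6
26 → 25, 23, 22, 16, 12 → 5
25 → 23, 22, 16, 12 → 4
23 → 22, 16, 12 → 3
22 → 16, 12 → 2
16 → 12 → 1
12 → none → 0
Sum: 12 + 11 + 10 + 9 + 8 + 7 + 6 + 5 + 4 + 3 + 2 + 1 + 0 = 78

There are 78 inversions.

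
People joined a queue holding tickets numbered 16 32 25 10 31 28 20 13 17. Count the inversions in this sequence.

For each element, count later entries that are smaller:
16: 2
32: 7
25: 4
10: 0
31: 4
28: 3
20: 2
13: 0
17: 0
Sum: 2 + 7 + 4 + 0 + 4 + 3 + 2 + 0 + 0 = 22

22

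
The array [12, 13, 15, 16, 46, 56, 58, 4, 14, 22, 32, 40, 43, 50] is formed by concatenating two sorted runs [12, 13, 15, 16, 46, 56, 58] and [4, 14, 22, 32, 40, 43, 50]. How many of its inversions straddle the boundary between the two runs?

There are 26 cross-inversions.

Count, for every r in R, how many entries of L exceed r:
r = 4: 12, 13, 15, 16, 46, 56, 58 → 7
r = 14: 15, 16, 46, 56, 58 → 5
r = 22: 46, 56, 58 → 3
r = 32: 46, 56, 58 → 3
r = 40: 46, 56, 58 → 3
r = 43: 46, 56, 58 → 3
r = 50: 56, 58 → 2
Cross-inversions: 7 + 5 + 3 + 3 + 3 + 3 + 2 = 26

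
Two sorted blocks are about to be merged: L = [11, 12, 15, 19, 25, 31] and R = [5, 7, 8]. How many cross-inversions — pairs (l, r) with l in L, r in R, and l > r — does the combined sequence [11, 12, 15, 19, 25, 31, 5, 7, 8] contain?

There are 18 split inversions.

Take each right-half value and tally the left-half values above it:
r = 5: 11, 12, 15, 19, 25, 31 → 6
r = 7: 11, 12, 15, 19, 25, 31 → 6
r = 8: 11, 12, 15, 19, 25, 31 → 6
Cross-inversions: 6 + 6 + 6 = 18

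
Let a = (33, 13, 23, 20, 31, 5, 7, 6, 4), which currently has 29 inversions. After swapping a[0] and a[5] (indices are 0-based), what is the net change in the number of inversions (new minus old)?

Positions 0 and 5 hold 33 and 5; after swapping, the array is [5, 13, 23, 20, 31, 33, 7, 6, 4].
Count, for each position, how many later elements it exceeds:
5 → 4 → 1
13 → 7, 6, 4 → 3
23 → 20, 7, 6, 4 → 4
20 → 7, 6, 4 → 3
31 → 7, 6, 4 → 3
33 → 7, 6, 4 → 3
7 → 6, 4 → 2
6 → 4 → 1
4 → none → 0
Sum: 1 + 3 + 4 + 3 + 3 + 3 + 2 + 1 + 0 = 20
Change: 20 − 29 = -9

-9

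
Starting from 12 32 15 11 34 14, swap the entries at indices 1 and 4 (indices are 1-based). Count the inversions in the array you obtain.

6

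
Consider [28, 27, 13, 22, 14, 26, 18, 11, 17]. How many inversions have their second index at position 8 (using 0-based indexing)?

5

The element at index 8 is 17.
Elements before it: 28, 27, 13, 22, 14, 26, 18, 11
Those larger than 17: 28, 27, 22, 26, 18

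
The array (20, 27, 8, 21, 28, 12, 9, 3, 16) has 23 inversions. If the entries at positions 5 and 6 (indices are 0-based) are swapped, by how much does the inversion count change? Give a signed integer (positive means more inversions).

Positions 5 and 6 hold 12 and 9; after swapping, the array is [20, 27, 8, 21, 28, 9, 12, 3, 16].
Element-by-element contributions:
20 → 8, 9, 12, 3, 16 → 5
27 → 8, 21, 9, 12, 3, 16 → 6
8 → 3 → 1
21 → 9, 12, 3, 16 → 4
28 → 9, 12, 3, 16 → 4
9 → 3 → 1
12 → 3 → 1
3 → none → 0
16 → none → 0
Sum: 5 + 6 + 1 + 4 + 4 + 1 + 1 + 0 + 0 = 22
Change: 22 − 23 = -1

-1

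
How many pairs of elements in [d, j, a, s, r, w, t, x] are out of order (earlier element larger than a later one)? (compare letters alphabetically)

Count, for each position, how many later elements it exceeds:
d: 1
j: 1
a: 0
s: 1
r: 0
w: 1
t: 0
x: 0
Sum: 1 + 1 + 0 + 1 + 0 + 1 + 0 + 0 = 4

4 inversions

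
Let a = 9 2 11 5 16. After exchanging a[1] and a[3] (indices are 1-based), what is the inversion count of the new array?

4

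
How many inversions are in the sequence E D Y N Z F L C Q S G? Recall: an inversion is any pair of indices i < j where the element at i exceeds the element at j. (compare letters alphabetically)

Sweep left to right; for each value list the smaller values that follow it:
E → D, C → 2
D → C → 1
Y → N, F, L, C, Q, S, G → 7
N → F, L, C, G → 4
Z → F, L, C, Q, S, G → 6
F → C → 1
L → C, G → 2
C → none → 0
Q → G → 1
S → G → 1
G → none → 0
Sum: 2 + 1 + 7 + 4 + 6 + 1 + 2 + 0 + 1 + 1 + 0 = 25

25 inversions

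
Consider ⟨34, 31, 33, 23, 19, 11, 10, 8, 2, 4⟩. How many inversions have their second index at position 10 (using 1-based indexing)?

The element at index 10 is 4.
Elements before it: 34, 31, 33, 23, 19, 11, 10, 8, 2
Those larger than 4: 34, 31, 33, 23, 19, 11, 10, 8

8 such elements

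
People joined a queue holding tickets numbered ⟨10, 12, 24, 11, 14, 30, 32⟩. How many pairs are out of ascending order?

Inversion pairs (indices are 1-based):
(2,4): 12 > 11
(3,4): 24 > 11
(3,5): 24 > 14
That's 3 pairs.

Inversions: 3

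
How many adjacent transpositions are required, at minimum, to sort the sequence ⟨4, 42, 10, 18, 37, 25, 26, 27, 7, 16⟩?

There are 22 swaps.

The minimum number of adjacent swaps to sort an array equals its inversion count, since every such swap removes exactly one inversion.
Count inversions — for each element, later elements that are smaller:
4: none → 0
42: 10, 18, 37, 25, 26, 27, 7, 16 → 8
10: 7 → 1
18: 7, 16 → 2
37: 25, 26, 27, 7, 16 → 5
25: 7, 16 → 2
26: 7, 16 → 2
27: 7, 16 → 2
7: none → 0
16: none → 0
Total inversions: 0 + 8 + 1 + 2 + 5 + 2 + 2 + 2 + 0 + 0 = 22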